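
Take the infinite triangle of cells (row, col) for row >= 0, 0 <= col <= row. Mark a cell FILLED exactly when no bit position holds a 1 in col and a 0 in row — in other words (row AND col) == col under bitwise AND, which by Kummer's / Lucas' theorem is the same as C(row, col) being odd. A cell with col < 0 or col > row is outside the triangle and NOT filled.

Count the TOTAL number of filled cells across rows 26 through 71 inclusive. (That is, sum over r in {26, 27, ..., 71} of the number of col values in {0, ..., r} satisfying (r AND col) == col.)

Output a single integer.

r26=11010 pc3: +8 =8
r27=11011 pc4: +16 =24
r28=11100 pc3: +8 =32
r29=11101 pc4: +16 =48
r30=11110 pc4: +16 =64
r31=11111 pc5: +32 =96
r32=100000 pc1: +2 =98
r33=100001 pc2: +4 =102
r34=100010 pc2: +4 =106
r35=100011 pc3: +8 =114
r36=100100 pc2: +4 =118
r37=100101 pc3: +8 =126
r38=100110 pc3: +8 =134
r39=100111 pc4: +16 =150
r40=101000 pc2: +4 =154
r41=101001 pc3: +8 =162
r42=101010 pc3: +8 =170
r43=101011 pc4: +16 =186
r44=101100 pc3: +8 =194
r45=101101 pc4: +16 =210
r46=101110 pc4: +16 =226
r47=101111 pc5: +32 =258
r48=110000 pc2: +4 =262
r49=110001 pc3: +8 =270
r50=110010 pc3: +8 =278
r51=110011 pc4: +16 =294
r52=110100 pc3: +8 =302
r53=110101 pc4: +16 =318
r54=110110 pc4: +16 =334
r55=110111 pc5: +32 =366
r56=111000 pc3: +8 =374
r57=111001 pc4: +16 =390
r58=111010 pc4: +16 =406
r59=111011 pc5: +32 =438
r60=111100 pc4: +16 =454
r61=111101 pc5: +32 =486
r62=111110 pc5: +32 =518
r63=111111 pc6: +64 =582
r64=1000000 pc1: +2 =584
r65=1000001 pc2: +4 =588
r66=1000010 pc2: +4 =592
r67=1000011 pc3: +8 =600
r68=1000100 pc2: +4 =604
r69=1000101 pc3: +8 =612
r70=1000110 pc3: +8 =620
r71=1000111 pc4: +16 =636

Answer: 636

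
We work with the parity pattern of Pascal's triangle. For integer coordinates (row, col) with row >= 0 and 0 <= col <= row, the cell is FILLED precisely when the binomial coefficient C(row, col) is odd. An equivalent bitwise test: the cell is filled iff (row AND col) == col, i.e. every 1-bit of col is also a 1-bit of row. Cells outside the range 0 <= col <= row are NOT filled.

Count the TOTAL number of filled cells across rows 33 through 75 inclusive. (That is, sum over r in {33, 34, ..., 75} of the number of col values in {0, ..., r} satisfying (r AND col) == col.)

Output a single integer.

Answer: 574

Derivation:
r33=100001 pc2: +4 =4
r34=100010 pc2: +4 =8
r35=100011 pc3: +8 =16
r36=100100 pc2: +4 =20
r37=100101 pc3: +8 =28
r38=100110 pc3: +8 =36
r39=100111 pc4: +16 =52
r40=101000 pc2: +4 =56
r41=101001 pc3: +8 =64
r42=101010 pc3: +8 =72
r43=101011 pc4: +16 =88
r44=101100 pc3: +8 =96
r45=101101 pc4: +16 =112
r46=101110 pc4: +16 =128
r47=101111 pc5: +32 =160
r48=110000 pc2: +4 =164
r49=110001 pc3: +8 =172
r50=110010 pc3: +8 =180
r51=110011 pc4: +16 =196
r52=110100 pc3: +8 =204
r53=110101 pc4: +16 =220
r54=110110 pc4: +16 =236
r55=110111 pc5: +32 =268
r56=111000 pc3: +8 =276
r57=111001 pc4: +16 =292
r58=111010 pc4: +16 =308
r59=111011 pc5: +32 =340
r60=111100 pc4: +16 =356
r61=111101 pc5: +32 =388
r62=111110 pc5: +32 =420
r63=111111 pc6: +64 =484
r64=1000000 pc1: +2 =486
r65=1000001 pc2: +4 =490
r66=1000010 pc2: +4 =494
r67=1000011 pc3: +8 =502
r68=1000100 pc2: +4 =506
r69=1000101 pc3: +8 =514
r70=1000110 pc3: +8 =522
r71=1000111 pc4: +16 =538
r72=1001000 pc2: +4 =542
r73=1001001 pc3: +8 =550
r74=1001010 pc3: +8 =558
r75=1001011 pc4: +16 =574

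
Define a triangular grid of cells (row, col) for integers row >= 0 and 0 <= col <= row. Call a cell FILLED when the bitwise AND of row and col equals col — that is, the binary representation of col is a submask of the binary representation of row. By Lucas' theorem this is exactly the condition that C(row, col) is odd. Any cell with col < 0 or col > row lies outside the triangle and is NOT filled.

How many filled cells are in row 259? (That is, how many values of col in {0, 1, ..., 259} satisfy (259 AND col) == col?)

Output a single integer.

Answer: 8

Derivation:
259 in binary = 100000011
popcount(259) = number of 1-bits in 100000011 = 3
A col c satisfies (259 AND c) == c iff every set bit of c is also set in 259; each of the 3 set bits of 259 can independently be on or off in c.
count = 2^3 = 8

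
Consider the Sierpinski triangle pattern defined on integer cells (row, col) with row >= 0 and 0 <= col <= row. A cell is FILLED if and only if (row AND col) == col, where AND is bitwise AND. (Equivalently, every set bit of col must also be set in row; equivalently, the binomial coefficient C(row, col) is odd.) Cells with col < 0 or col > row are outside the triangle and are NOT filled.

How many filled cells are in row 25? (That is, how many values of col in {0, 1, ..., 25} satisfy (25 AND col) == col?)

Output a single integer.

Answer: 8

Derivation:
25 in binary = 11001
popcount(25) = number of 1-bits in 11001 = 3
A col c satisfies (25 AND c) == c iff every set bit of c is also set in 25; each of the 3 set bits of 25 can independently be on or off in c.
count = 2^3 = 8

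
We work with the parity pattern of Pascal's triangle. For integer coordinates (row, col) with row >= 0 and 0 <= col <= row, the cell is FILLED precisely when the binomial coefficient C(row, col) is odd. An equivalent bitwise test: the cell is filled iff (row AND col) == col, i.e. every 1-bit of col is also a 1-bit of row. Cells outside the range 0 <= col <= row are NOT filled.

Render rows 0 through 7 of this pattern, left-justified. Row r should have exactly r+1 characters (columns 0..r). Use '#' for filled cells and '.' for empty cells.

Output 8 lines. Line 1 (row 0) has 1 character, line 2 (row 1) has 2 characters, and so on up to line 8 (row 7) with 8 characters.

r0=0: #
r1=1: ##
r2=10: #.#
r3=11: ####
r4=100: #...#
r5=101: ##..##
r6=110: #.#.#.#
r7=111: ########

Answer: #
##
#.#
####
#...#
##..##
#.#.#.#
########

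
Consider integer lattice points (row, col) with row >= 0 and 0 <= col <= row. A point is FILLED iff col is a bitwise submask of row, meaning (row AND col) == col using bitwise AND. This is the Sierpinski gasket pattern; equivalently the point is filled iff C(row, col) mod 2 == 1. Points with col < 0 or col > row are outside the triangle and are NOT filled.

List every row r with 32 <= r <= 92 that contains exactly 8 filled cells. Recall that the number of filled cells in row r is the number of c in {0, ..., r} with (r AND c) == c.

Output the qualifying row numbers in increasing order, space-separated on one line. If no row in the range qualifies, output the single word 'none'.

Row r has 2^popcount(r) filled cells, so we need popcount(r) = log2(8) = 3.
Scan r = 32..92 and keep those with exactly 3 one-bits:
r=32=100000 popcount=1 -> skip
r=33=100001 popcount=2 -> skip
r=34=100010 popcount=2 -> skip
r=35=100011 popcount=3 -> KEEP
r=36=100100 popcount=2 -> skip
r=37=100101 popcount=3 -> KEEP
r=38=100110 popcount=3 -> KEEP
r=39=100111 popcount=4 -> skip
r=40=101000 popcount=2 -> skip
r=41=101001 popcount=3 -> KEEP
r=42=101010 popcount=3 -> KEEP
r=43=101011 popcount=4 -> skip
r=44=101100 popcount=3 -> KEEP
r=45=101101 popcount=4 -> skip
r=46=101110 popcount=4 -> skip
r=47=101111 popcount=5 -> skip
r=48=110000 popcount=2 -> skip
r=49=110001 popcount=3 -> KEEP
r=50=110010 popcount=3 -> KEEP
r=51=110011 popcount=4 -> skip
r=52=110100 popcount=3 -> KEEP
r=53=110101 popcount=4 -> skip
r=54=110110 popcount=4 -> skip
r=55=110111 popcount=5 -> skip
r=56=111000 popcount=3 -> KEEP
r=57=111001 popcount=4 -> skip
r=58=111010 popcount=4 -> skip
r=59=111011 popcount=5 -> skip
r=60=111100 popcount=4 -> skip
r=61=111101 popcount=5 -> skip
r=62=111110 popcount=5 -> skip
r=63=111111 popcount=6 -> skip
r=64=1000000 popcount=1 -> skip
r=65=1000001 popcount=2 -> skip
r=66=1000010 popcount=2 -> skip
r=67=1000011 popcount=3 -> KEEP
r=68=1000100 popcount=2 -> skip
r=69=1000101 popcount=3 -> KEEP
r=70=1000110 popcount=3 -> KEEP
r=71=1000111 popcount=4 -> skip
r=72=1001000 popcount=2 -> skip
r=73=1001001 popcount=3 -> KEEP
r=74=1001010 popcount=3 -> KEEP
r=75=1001011 popcount=4 -> skip
r=76=1001100 popcount=3 -> KEEP
r=77=1001101 popcount=4 -> skip
r=78=1001110 popcount=4 -> skip
r=79=1001111 popcount=5 -> skip
r=80=1010000 popcount=2 -> skip
r=81=1010001 popcount=3 -> KEEP
r=82=1010010 popcount=3 -> KEEP
r=83=1010011 popcount=4 -> skip
r=84=1010100 popcount=3 -> KEEP
r=85=1010101 popcount=4 -> skip
r=86=1010110 popcount=4 -> skip
r=87=1010111 popcount=5 -> skip
r=88=1011000 popcount=3 -> KEEP
r=89=1011001 popcount=4 -> skip
r=90=1011010 popcount=4 -> skip
r=91=1011011 popcount=5 -> skip
r=92=1011100 popcount=4 -> skip
Kept rows: 35 37 38 41 42 44 49 50 52 56 67 69 70 73 74 76 81 82 84 88

Answer: 35 37 38 41 42 44 49 50 52 56 67 69 70 73 74 76 81 82 84 88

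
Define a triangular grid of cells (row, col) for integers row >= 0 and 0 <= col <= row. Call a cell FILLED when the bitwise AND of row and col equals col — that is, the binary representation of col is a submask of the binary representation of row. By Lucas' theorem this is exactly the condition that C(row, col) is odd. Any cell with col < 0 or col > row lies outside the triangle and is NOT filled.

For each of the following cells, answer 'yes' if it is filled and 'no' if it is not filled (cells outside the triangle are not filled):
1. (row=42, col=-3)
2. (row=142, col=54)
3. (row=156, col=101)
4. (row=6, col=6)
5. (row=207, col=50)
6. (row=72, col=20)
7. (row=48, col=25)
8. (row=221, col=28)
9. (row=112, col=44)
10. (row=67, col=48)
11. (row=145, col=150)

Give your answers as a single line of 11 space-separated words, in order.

(42,-3): col outside [0, 42] -> not filled
(142,54): row=0b10001110, col=0b110110, row AND col = 0b110 = 6; 6 != 54 -> empty
(156,101): row=0b10011100, col=0b1100101, row AND col = 0b100 = 4; 4 != 101 -> empty
(6,6): row=0b110, col=0b110, row AND col = 0b110 = 6; 6 == 6 -> filled
(207,50): row=0b11001111, col=0b110010, row AND col = 0b10 = 2; 2 != 50 -> empty
(72,20): row=0b1001000, col=0b10100, row AND col = 0b0 = 0; 0 != 20 -> empty
(48,25): row=0b110000, col=0b11001, row AND col = 0b10000 = 16; 16 != 25 -> empty
(221,28): row=0b11011101, col=0b11100, row AND col = 0b11100 = 28; 28 == 28 -> filled
(112,44): row=0b1110000, col=0b101100, row AND col = 0b100000 = 32; 32 != 44 -> empty
(67,48): row=0b1000011, col=0b110000, row AND col = 0b0 = 0; 0 != 48 -> empty
(145,150): col outside [0, 145] -> not filled

Answer: no no no yes no no no yes no no no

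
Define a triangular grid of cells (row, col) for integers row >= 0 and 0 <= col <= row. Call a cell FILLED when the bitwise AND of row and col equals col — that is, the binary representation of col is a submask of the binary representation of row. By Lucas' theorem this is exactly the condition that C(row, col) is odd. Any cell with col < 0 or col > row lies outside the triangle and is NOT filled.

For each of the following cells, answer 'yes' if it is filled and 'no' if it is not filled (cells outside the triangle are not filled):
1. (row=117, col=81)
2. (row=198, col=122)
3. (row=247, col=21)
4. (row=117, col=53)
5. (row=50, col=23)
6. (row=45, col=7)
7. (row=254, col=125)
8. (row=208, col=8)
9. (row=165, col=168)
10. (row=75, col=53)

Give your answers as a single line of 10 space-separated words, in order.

Answer: yes no yes yes no no no no no no

Derivation:
(117,81): row=0b1110101, col=0b1010001, row AND col = 0b1010001 = 81; 81 == 81 -> filled
(198,122): row=0b11000110, col=0b1111010, row AND col = 0b1000010 = 66; 66 != 122 -> empty
(247,21): row=0b11110111, col=0b10101, row AND col = 0b10101 = 21; 21 == 21 -> filled
(117,53): row=0b1110101, col=0b110101, row AND col = 0b110101 = 53; 53 == 53 -> filled
(50,23): row=0b110010, col=0b10111, row AND col = 0b10010 = 18; 18 != 23 -> empty
(45,7): row=0b101101, col=0b111, row AND col = 0b101 = 5; 5 != 7 -> empty
(254,125): row=0b11111110, col=0b1111101, row AND col = 0b1111100 = 124; 124 != 125 -> empty
(208,8): row=0b11010000, col=0b1000, row AND col = 0b0 = 0; 0 != 8 -> empty
(165,168): col outside [0, 165] -> not filled
(75,53): row=0b1001011, col=0b110101, row AND col = 0b1 = 1; 1 != 53 -> empty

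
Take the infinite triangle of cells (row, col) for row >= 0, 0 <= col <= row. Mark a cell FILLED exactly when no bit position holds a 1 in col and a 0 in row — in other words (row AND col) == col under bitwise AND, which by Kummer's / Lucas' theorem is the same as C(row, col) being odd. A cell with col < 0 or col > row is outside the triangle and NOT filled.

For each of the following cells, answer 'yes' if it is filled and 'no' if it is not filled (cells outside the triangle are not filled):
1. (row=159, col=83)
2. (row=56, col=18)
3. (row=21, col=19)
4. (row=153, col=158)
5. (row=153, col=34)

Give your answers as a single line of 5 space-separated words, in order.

(159,83): row=0b10011111, col=0b1010011, row AND col = 0b10011 = 19; 19 != 83 -> empty
(56,18): row=0b111000, col=0b10010, row AND col = 0b10000 = 16; 16 != 18 -> empty
(21,19): row=0b10101, col=0b10011, row AND col = 0b10001 = 17; 17 != 19 -> empty
(153,158): col outside [0, 153] -> not filled
(153,34): row=0b10011001, col=0b100010, row AND col = 0b0 = 0; 0 != 34 -> empty

Answer: no no no no no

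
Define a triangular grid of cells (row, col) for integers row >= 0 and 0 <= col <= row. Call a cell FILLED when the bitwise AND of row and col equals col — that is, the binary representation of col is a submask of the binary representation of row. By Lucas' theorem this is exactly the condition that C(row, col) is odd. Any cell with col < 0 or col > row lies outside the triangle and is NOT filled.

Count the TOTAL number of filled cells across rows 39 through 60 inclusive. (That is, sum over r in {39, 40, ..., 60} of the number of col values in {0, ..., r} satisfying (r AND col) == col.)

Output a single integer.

Answer: 320

Derivation:
r39=100111 pc4: +16 =16
r40=101000 pc2: +4 =20
r41=101001 pc3: +8 =28
r42=101010 pc3: +8 =36
r43=101011 pc4: +16 =52
r44=101100 pc3: +8 =60
r45=101101 pc4: +16 =76
r46=101110 pc4: +16 =92
r47=101111 pc5: +32 =124
r48=110000 pc2: +4 =128
r49=110001 pc3: +8 =136
r50=110010 pc3: +8 =144
r51=110011 pc4: +16 =160
r52=110100 pc3: +8 =168
r53=110101 pc4: +16 =184
r54=110110 pc4: +16 =200
r55=110111 pc5: +32 =232
r56=111000 pc3: +8 =240
r57=111001 pc4: +16 =256
r58=111010 pc4: +16 =272
r59=111011 pc5: +32 =304
r60=111100 pc4: +16 =320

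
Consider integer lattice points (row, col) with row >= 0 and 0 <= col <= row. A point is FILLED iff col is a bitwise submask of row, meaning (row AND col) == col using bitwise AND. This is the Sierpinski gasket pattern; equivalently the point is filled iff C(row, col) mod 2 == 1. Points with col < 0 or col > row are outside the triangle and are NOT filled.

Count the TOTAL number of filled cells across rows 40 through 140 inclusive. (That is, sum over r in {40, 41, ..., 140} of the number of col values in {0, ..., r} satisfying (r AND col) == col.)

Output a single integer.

r40=101000 pc2: +4 =4
r41=101001 pc3: +8 =12
r42=101010 pc3: +8 =20
r43=101011 pc4: +16 =36
r44=101100 pc3: +8 =44
r45=101101 pc4: +16 =60
r46=101110 pc4: +16 =76
r47=101111 pc5: +32 =108
r48=110000 pc2: +4 =112
r49=110001 pc3: +8 =120
r50=110010 pc3: +8 =128
r51=110011 pc4: +16 =144
r52=110100 pc3: +8 =152
r53=110101 pc4: +16 =168
r54=110110 pc4: +16 =184
r55=110111 pc5: +32 =216
r56=111000 pc3: +8 =224
r57=111001 pc4: +16 =240
r58=111010 pc4: +16 =256
r59=111011 pc5: +32 =288
r60=111100 pc4: +16 =304
r61=111101 pc5: +32 =336
r62=111110 pc5: +32 =368
r63=111111 pc6: +64 =432
r64=1000000 pc1: +2 =434
r65=1000001 pc2: +4 =438
r66=1000010 pc2: +4 =442
r67=1000011 pc3: +8 =450
r68=1000100 pc2: +4 =454
r69=1000101 pc3: +8 =462
r70=1000110 pc3: +8 =470
r71=1000111 pc4: +16 =486
r72=1001000 pc2: +4 =490
r73=1001001 pc3: +8 =498
r74=1001010 pc3: +8 =506
r75=1001011 pc4: +16 =522
r76=1001100 pc3: +8 =530
r77=1001101 pc4: +16 =546
r78=1001110 pc4: +16 =562
r79=1001111 pc5: +32 =594
r80=1010000 pc2: +4 =598
r81=1010001 pc3: +8 =606
r82=1010010 pc3: +8 =614
r83=1010011 pc4: +16 =630
r84=1010100 pc3: +8 =638
r85=1010101 pc4: +16 =654
r86=1010110 pc4: +16 =670
r87=1010111 pc5: +32 =702
r88=1011000 pc3: +8 =710
r89=1011001 pc4: +16 =726
r90=1011010 pc4: +16 =742
r91=1011011 pc5: +32 =774
r92=1011100 pc4: +16 =790
r93=1011101 pc5: +32 =822
r94=1011110 pc5: +32 =854
r95=1011111 pc6: +64 =918
r96=1100000 pc2: +4 =922
r97=1100001 pc3: +8 =930
r98=1100010 pc3: +8 =938
r99=1100011 pc4: +16 =954
r100=1100100 pc3: +8 =962
r101=1100101 pc4: +16 =978
r102=1100110 pc4: +16 =994
r103=1100111 pc5: +32 =1026
r104=1101000 pc3: +8 =1034
r105=1101001 pc4: +16 =1050
r106=1101010 pc4: +16 =1066
r107=1101011 pc5: +32 =1098
r108=1101100 pc4: +16 =1114
r109=1101101 pc5: +32 =1146
r110=1101110 pc5: +32 =1178
r111=1101111 pc6: +64 =1242
r112=1110000 pc3: +8 =1250
r113=1110001 pc4: +16 =1266
r114=1110010 pc4: +16 =1282
r115=1110011 pc5: +32 =1314
r116=1110100 pc4: +16 =1330
r117=1110101 pc5: +32 =1362
r118=1110110 pc5: +32 =1394
r119=1110111 pc6: +64 =1458
r120=1111000 pc4: +16 =1474
r121=1111001 pc5: +32 =1506
r122=1111010 pc5: +32 =1538
r123=1111011 pc6: +64 =1602
r124=1111100 pc5: +32 =1634
r125=1111101 pc6: +64 =1698
r126=1111110 pc6: +64 =1762
r127=1111111 pc7: +128 =1890
r128=10000000 pc1: +2 =1892
r129=10000001 pc2: +4 =1896
r130=10000010 pc2: +4 =1900
r131=10000011 pc3: +8 =1908
r132=10000100 pc2: +4 =1912
r133=10000101 pc3: +8 =1920
r134=10000110 pc3: +8 =1928
r135=10000111 pc4: +16 =1944
r136=10001000 pc2: +4 =1948
r137=10001001 pc3: +8 =1956
r138=10001010 pc3: +8 =1964
r139=10001011 pc4: +16 =1980
r140=10001100 pc3: +8 =1988

Answer: 1988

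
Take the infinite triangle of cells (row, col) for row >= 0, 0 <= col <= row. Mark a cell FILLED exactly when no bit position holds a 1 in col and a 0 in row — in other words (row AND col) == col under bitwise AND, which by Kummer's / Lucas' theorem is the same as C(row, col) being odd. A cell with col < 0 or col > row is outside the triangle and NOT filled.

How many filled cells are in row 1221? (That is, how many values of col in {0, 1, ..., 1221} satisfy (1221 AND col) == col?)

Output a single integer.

1221 in binary = 10011000101
popcount(1221) = number of 1-bits in 10011000101 = 5
A col c satisfies (1221 AND c) == c iff every set bit of c is also set in 1221; each of the 5 set bits of 1221 can independently be on or off in c.
count = 2^5 = 32

Answer: 32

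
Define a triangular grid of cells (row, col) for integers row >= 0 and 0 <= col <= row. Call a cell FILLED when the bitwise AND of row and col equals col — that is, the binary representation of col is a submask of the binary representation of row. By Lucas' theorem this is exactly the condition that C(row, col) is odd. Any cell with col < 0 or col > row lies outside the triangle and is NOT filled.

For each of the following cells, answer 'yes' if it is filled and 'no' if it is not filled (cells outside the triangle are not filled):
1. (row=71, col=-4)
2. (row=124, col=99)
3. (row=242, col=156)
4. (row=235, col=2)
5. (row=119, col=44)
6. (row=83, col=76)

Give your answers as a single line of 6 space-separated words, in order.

Answer: no no no yes no no

Derivation:
(71,-4): col outside [0, 71] -> not filled
(124,99): row=0b1111100, col=0b1100011, row AND col = 0b1100000 = 96; 96 != 99 -> empty
(242,156): row=0b11110010, col=0b10011100, row AND col = 0b10010000 = 144; 144 != 156 -> empty
(235,2): row=0b11101011, col=0b10, row AND col = 0b10 = 2; 2 == 2 -> filled
(119,44): row=0b1110111, col=0b101100, row AND col = 0b100100 = 36; 36 != 44 -> empty
(83,76): row=0b1010011, col=0b1001100, row AND col = 0b1000000 = 64; 64 != 76 -> empty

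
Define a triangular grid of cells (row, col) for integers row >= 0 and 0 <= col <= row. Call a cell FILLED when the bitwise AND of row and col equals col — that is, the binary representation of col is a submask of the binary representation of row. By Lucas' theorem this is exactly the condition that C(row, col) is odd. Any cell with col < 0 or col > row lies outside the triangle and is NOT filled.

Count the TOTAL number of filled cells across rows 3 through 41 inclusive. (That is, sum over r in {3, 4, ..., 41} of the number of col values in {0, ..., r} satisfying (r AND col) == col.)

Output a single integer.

r3=11 pc2: +4 =4
r4=100 pc1: +2 =6
r5=101 pc2: +4 =10
r6=110 pc2: +4 =14
r7=111 pc3: +8 =22
r8=1000 pc1: +2 =24
r9=1001 pc2: +4 =28
r10=1010 pc2: +4 =32
r11=1011 pc3: +8 =40
r12=1100 pc2: +4 =44
r13=1101 pc3: +8 =52
r14=1110 pc3: +8 =60
r15=1111 pc4: +16 =76
r16=10000 pc1: +2 =78
r17=10001 pc2: +4 =82
r18=10010 pc2: +4 =86
r19=10011 pc3: +8 =94
r20=10100 pc2: +4 =98
r21=10101 pc3: +8 =106
r22=10110 pc3: +8 =114
r23=10111 pc4: +16 =130
r24=11000 pc2: +4 =134
r25=11001 pc3: +8 =142
r26=11010 pc3: +8 =150
r27=11011 pc4: +16 =166
r28=11100 pc3: +8 =174
r29=11101 pc4: +16 =190
r30=11110 pc4: +16 =206
r31=11111 pc5: +32 =238
r32=100000 pc1: +2 =240
r33=100001 pc2: +4 =244
r34=100010 pc2: +4 =248
r35=100011 pc3: +8 =256
r36=100100 pc2: +4 =260
r37=100101 pc3: +8 =268
r38=100110 pc3: +8 =276
r39=100111 pc4: +16 =292
r40=101000 pc2: +4 =296
r41=101001 pc3: +8 =304

Answer: 304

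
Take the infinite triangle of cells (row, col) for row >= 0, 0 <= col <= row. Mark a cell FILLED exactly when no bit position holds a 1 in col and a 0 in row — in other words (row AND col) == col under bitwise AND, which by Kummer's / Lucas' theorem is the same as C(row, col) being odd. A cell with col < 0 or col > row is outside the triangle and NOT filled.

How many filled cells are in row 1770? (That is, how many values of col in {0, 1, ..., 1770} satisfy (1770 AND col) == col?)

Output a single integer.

1770 in binary = 11011101010
popcount(1770) = number of 1-bits in 11011101010 = 7
A col c satisfies (1770 AND c) == c iff every set bit of c is also set in 1770; each of the 7 set bits of 1770 can independently be on or off in c.
count = 2^7 = 128

Answer: 128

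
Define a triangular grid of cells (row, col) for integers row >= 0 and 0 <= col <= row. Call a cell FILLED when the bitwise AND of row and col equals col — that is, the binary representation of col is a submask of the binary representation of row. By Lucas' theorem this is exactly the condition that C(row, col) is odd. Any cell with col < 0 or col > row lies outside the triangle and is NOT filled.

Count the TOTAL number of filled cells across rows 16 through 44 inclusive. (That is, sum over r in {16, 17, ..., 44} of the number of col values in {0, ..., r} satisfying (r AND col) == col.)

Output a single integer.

r16=10000 pc1: +2 =2
r17=10001 pc2: +4 =6
r18=10010 pc2: +4 =10
r19=10011 pc3: +8 =18
r20=10100 pc2: +4 =22
r21=10101 pc3: +8 =30
r22=10110 pc3: +8 =38
r23=10111 pc4: +16 =54
r24=11000 pc2: +4 =58
r25=11001 pc3: +8 =66
r26=11010 pc3: +8 =74
r27=11011 pc4: +16 =90
r28=11100 pc3: +8 =98
r29=11101 pc4: +16 =114
r30=11110 pc4: +16 =130
r31=11111 pc5: +32 =162
r32=100000 pc1: +2 =164
r33=100001 pc2: +4 =168
r34=100010 pc2: +4 =172
r35=100011 pc3: +8 =180
r36=100100 pc2: +4 =184
r37=100101 pc3: +8 =192
r38=100110 pc3: +8 =200
r39=100111 pc4: +16 =216
r40=101000 pc2: +4 =220
r41=101001 pc3: +8 =228
r42=101010 pc3: +8 =236
r43=101011 pc4: +16 =252
r44=101100 pc3: +8 =260

Answer: 260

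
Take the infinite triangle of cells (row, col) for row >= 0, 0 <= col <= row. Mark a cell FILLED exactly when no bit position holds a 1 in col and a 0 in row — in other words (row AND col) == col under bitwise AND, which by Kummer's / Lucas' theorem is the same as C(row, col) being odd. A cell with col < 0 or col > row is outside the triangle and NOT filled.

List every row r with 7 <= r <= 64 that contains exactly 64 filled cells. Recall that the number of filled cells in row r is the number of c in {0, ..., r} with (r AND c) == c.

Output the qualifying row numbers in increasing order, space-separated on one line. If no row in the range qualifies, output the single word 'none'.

Row r has 2^popcount(r) filled cells, so we need popcount(r) = log2(64) = 6.
Scan r = 7..64 and keep those with exactly 6 one-bits:
r=7=111 popcount=3 -> skip
r=8=1000 popcount=1 -> skip
r=9=1001 popcount=2 -> skip
r=10=1010 popcount=2 -> skip
r=11=1011 popcount=3 -> skip
r=12=1100 popcount=2 -> skip
r=13=1101 popcount=3 -> skip
r=14=1110 popcount=3 -> skip
r=15=1111 popcount=4 -> skip
r=16=10000 popcount=1 -> skip
r=17=10001 popcount=2 -> skip
r=18=10010 popcount=2 -> skip
r=19=10011 popcount=3 -> skip
r=20=10100 popcount=2 -> skip
r=21=10101 popcount=3 -> skip
r=22=10110 popcount=3 -> skip
r=23=10111 popcount=4 -> skip
r=24=11000 popcount=2 -> skip
r=25=11001 popcount=3 -> skip
r=26=11010 popcount=3 -> skip
r=27=11011 popcount=4 -> skip
r=28=11100 popcount=3 -> skip
r=29=11101 popcount=4 -> skip
r=30=11110 popcount=4 -> skip
r=31=11111 popcount=5 -> skip
r=32=100000 popcount=1 -> skip
r=33=100001 popcount=2 -> skip
r=34=100010 popcount=2 -> skip
r=35=100011 popcount=3 -> skip
r=36=100100 popcount=2 -> skip
r=37=100101 popcount=3 -> skip
r=38=100110 popcount=3 -> skip
r=39=100111 popcount=4 -> skip
r=40=101000 popcount=2 -> skip
r=41=101001 popcount=3 -> skip
r=42=101010 popcount=3 -> skip
r=43=101011 popcount=4 -> skip
r=44=101100 popcount=3 -> skip
r=45=101101 popcount=4 -> skip
r=46=101110 popcount=4 -> skip
r=47=101111 popcount=5 -> skip
r=48=110000 popcount=2 -> skip
r=49=110001 popcount=3 -> skip
r=50=110010 popcount=3 -> skip
r=51=110011 popcount=4 -> skip
r=52=110100 popcount=3 -> skip
r=53=110101 popcount=4 -> skip
r=54=110110 popcount=4 -> skip
r=55=110111 popcount=5 -> skip
r=56=111000 popcount=3 -> skip
r=57=111001 popcount=4 -> skip
r=58=111010 popcount=4 -> skip
r=59=111011 popcount=5 -> skip
r=60=111100 popcount=4 -> skip
r=61=111101 popcount=5 -> skip
r=62=111110 popcount=5 -> skip
r=63=111111 popcount=6 -> KEEP
r=64=1000000 popcount=1 -> skip
Kept rows: 63

Answer: 63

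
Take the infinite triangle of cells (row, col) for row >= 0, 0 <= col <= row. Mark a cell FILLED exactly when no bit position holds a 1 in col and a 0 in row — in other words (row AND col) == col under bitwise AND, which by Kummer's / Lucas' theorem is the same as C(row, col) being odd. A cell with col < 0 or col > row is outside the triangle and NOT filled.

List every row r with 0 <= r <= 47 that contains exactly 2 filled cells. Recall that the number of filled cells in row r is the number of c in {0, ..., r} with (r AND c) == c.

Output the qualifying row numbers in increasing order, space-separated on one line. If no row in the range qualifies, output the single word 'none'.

Answer: 1 2 4 8 16 32

Derivation:
Row r has 2^popcount(r) filled cells, so we need popcount(r) = log2(2) = 1.
Scan r = 0..47 and keep those with exactly 1 one-bits:
r=0=0 popcount=0 -> skip
r=1=1 popcount=1 -> KEEP
r=2=10 popcount=1 -> KEEP
r=3=11 popcount=2 -> skip
r=4=100 popcount=1 -> KEEP
r=5=101 popcount=2 -> skip
r=6=110 popcount=2 -> skip
r=7=111 popcount=3 -> skip
r=8=1000 popcount=1 -> KEEP
r=9=1001 popcount=2 -> skip
r=10=1010 popcount=2 -> skip
r=11=1011 popcount=3 -> skip
r=12=1100 popcount=2 -> skip
r=13=1101 popcount=3 -> skip
r=14=1110 popcount=3 -> skip
r=15=1111 popcount=4 -> skip
r=16=10000 popcount=1 -> KEEP
r=17=10001 popcount=2 -> skip
r=18=10010 popcount=2 -> skip
r=19=10011 popcount=3 -> skip
r=20=10100 popcount=2 -> skip
r=21=10101 popcount=3 -> skip
r=22=10110 popcount=3 -> skip
r=23=10111 popcount=4 -> skip
r=24=11000 popcount=2 -> skip
r=25=11001 popcount=3 -> skip
r=26=11010 popcount=3 -> skip
r=27=11011 popcount=4 -> skip
r=28=11100 popcount=3 -> skip
r=29=11101 popcount=4 -> skip
r=30=11110 popcount=4 -> skip
r=31=11111 popcount=5 -> skip
r=32=100000 popcount=1 -> KEEP
r=33=100001 popcount=2 -> skip
r=34=100010 popcount=2 -> skip
r=35=100011 popcount=3 -> skip
r=36=100100 popcount=2 -> skip
r=37=100101 popcount=3 -> skip
r=38=100110 popcount=3 -> skip
r=39=100111 popcount=4 -> skip
r=40=101000 popcount=2 -> skip
r=41=101001 popcount=3 -> skip
r=42=101010 popcount=3 -> skip
r=43=101011 popcount=4 -> skip
r=44=101100 popcount=3 -> skip
r=45=101101 popcount=4 -> skip
r=46=101110 popcount=4 -> skip
r=47=101111 popcount=5 -> skip
Kept rows: 1 2 4 8 16 32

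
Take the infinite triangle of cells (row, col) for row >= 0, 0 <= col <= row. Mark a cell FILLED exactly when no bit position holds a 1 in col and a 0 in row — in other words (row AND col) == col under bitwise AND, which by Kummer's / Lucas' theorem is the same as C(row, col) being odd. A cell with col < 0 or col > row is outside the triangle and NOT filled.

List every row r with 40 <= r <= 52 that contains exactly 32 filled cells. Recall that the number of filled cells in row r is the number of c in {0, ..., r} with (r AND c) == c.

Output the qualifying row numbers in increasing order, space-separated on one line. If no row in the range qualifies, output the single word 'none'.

Row r has 2^popcount(r) filled cells, so we need popcount(r) = log2(32) = 5.
Scan r = 40..52 and keep those with exactly 5 one-bits:
r=40=101000 popcount=2 -> skip
r=41=101001 popcount=3 -> skip
r=42=101010 popcount=3 -> skip
r=43=101011 popcount=4 -> skip
r=44=101100 popcount=3 -> skip
r=45=101101 popcount=4 -> skip
r=46=101110 popcount=4 -> skip
r=47=101111 popcount=5 -> KEEP
r=48=110000 popcount=2 -> skip
r=49=110001 popcount=3 -> skip
r=50=110010 popcount=3 -> skip
r=51=110011 popcount=4 -> skip
r=52=110100 popcount=3 -> skip
Kept rows: 47

Answer: 47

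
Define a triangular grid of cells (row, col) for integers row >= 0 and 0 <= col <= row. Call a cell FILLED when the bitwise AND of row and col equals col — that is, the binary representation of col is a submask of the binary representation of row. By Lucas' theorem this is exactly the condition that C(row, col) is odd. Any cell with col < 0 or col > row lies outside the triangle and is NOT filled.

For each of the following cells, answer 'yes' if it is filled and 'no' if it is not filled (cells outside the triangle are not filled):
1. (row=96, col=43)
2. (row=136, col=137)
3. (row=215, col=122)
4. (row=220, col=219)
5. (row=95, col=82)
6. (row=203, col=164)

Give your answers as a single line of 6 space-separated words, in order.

Answer: no no no no yes no

Derivation:
(96,43): row=0b1100000, col=0b101011, row AND col = 0b100000 = 32; 32 != 43 -> empty
(136,137): col outside [0, 136] -> not filled
(215,122): row=0b11010111, col=0b1111010, row AND col = 0b1010010 = 82; 82 != 122 -> empty
(220,219): row=0b11011100, col=0b11011011, row AND col = 0b11011000 = 216; 216 != 219 -> empty
(95,82): row=0b1011111, col=0b1010010, row AND col = 0b1010010 = 82; 82 == 82 -> filled
(203,164): row=0b11001011, col=0b10100100, row AND col = 0b10000000 = 128; 128 != 164 -> empty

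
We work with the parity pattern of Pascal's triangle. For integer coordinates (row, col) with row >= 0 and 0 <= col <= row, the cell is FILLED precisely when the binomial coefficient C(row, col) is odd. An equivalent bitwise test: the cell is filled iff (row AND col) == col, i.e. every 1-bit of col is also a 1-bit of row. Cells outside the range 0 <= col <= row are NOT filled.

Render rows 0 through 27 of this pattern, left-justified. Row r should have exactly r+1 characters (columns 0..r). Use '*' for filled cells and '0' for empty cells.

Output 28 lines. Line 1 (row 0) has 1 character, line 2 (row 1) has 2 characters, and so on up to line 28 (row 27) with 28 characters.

r0=0: *
r1=1: **
r2=10: *0*
r3=11: ****
r4=100: *000*
r5=101: **00**
r6=110: *0*0*0*
r7=111: ********
r8=1000: *0000000*
r9=1001: **000000**
r10=1010: *0*00000*0*
r11=1011: ****0000****
r12=1100: *000*000*000*
r13=1101: **00**00**00**
r14=1110: *0*0*0*0*0*0*0*
r15=1111: ****************
r16=10000: *000000000000000*
r17=10001: **00000000000000**
r18=10010: *0*0000000000000*0*
r19=10011: ****000000000000****
r20=10100: *000*00000000000*000*
r21=10101: **00**0000000000**00**
r22=10110: *0*0*0*000000000*0*0*0*
r23=10111: ********00000000********
r24=11000: *0000000*0000000*0000000*
r25=11001: **000000**000000**000000**
r26=11010: *0*00000*0*00000*0*00000*0*
r27=11011: ****0000****0000****0000****

Answer: *
**
*0*
****
*000*
**00**
*0*0*0*
********
*0000000*
**000000**
*0*00000*0*
****0000****
*000*000*000*
**00**00**00**
*0*0*0*0*0*0*0*
****************
*000000000000000*
**00000000000000**
*0*0000000000000*0*
****000000000000****
*000*00000000000*000*
**00**0000000000**00**
*0*0*0*000000000*0*0*0*
********00000000********
*0000000*0000000*0000000*
**000000**000000**000000**
*0*00000*0*00000*0*00000*0*
****0000****0000****0000****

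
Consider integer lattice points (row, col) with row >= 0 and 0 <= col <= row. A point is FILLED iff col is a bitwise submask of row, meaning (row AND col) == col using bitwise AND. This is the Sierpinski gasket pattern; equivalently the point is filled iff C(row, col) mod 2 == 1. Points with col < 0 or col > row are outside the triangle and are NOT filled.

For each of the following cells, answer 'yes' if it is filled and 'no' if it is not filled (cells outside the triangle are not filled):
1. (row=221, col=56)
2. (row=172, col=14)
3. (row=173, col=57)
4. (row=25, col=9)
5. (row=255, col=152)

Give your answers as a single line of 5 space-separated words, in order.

(221,56): row=0b11011101, col=0b111000, row AND col = 0b11000 = 24; 24 != 56 -> empty
(172,14): row=0b10101100, col=0b1110, row AND col = 0b1100 = 12; 12 != 14 -> empty
(173,57): row=0b10101101, col=0b111001, row AND col = 0b101001 = 41; 41 != 57 -> empty
(25,9): row=0b11001, col=0b1001, row AND col = 0b1001 = 9; 9 == 9 -> filled
(255,152): row=0b11111111, col=0b10011000, row AND col = 0b10011000 = 152; 152 == 152 -> filled

Answer: no no no yes yes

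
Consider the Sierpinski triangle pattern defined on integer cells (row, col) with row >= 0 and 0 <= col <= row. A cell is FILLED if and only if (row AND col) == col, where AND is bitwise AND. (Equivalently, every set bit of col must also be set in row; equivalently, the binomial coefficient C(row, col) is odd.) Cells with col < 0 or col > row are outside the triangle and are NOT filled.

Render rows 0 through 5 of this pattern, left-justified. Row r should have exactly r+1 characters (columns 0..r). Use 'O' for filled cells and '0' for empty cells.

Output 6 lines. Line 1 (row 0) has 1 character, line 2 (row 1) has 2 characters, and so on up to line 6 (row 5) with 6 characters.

r0=0: O
r1=1: OO
r2=10: O0O
r3=11: OOOO
r4=100: O000O
r5=101: OO00OO

Answer: O
OO
O0O
OOOO
O000O
OO00OO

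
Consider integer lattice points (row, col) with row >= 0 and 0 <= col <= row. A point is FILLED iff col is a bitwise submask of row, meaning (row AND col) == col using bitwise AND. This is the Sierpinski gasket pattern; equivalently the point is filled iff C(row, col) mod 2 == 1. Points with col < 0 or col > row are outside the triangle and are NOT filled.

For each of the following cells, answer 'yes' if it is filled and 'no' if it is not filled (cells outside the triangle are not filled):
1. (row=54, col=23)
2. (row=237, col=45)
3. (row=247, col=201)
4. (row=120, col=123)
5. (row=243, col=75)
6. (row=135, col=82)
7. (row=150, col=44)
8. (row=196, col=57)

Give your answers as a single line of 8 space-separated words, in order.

Answer: no yes no no no no no no

Derivation:
(54,23): row=0b110110, col=0b10111, row AND col = 0b10110 = 22; 22 != 23 -> empty
(237,45): row=0b11101101, col=0b101101, row AND col = 0b101101 = 45; 45 == 45 -> filled
(247,201): row=0b11110111, col=0b11001001, row AND col = 0b11000001 = 193; 193 != 201 -> empty
(120,123): col outside [0, 120] -> not filled
(243,75): row=0b11110011, col=0b1001011, row AND col = 0b1000011 = 67; 67 != 75 -> empty
(135,82): row=0b10000111, col=0b1010010, row AND col = 0b10 = 2; 2 != 82 -> empty
(150,44): row=0b10010110, col=0b101100, row AND col = 0b100 = 4; 4 != 44 -> empty
(196,57): row=0b11000100, col=0b111001, row AND col = 0b0 = 0; 0 != 57 -> empty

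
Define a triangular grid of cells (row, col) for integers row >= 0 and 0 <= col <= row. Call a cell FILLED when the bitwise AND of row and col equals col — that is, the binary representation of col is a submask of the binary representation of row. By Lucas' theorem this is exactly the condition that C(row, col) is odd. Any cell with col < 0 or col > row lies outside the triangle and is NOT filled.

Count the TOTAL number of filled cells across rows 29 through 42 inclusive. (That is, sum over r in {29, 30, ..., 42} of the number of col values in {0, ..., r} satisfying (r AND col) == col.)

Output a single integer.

Answer: 138

Derivation:
r29=11101 pc4: +16 =16
r30=11110 pc4: +16 =32
r31=11111 pc5: +32 =64
r32=100000 pc1: +2 =66
r33=100001 pc2: +4 =70
r34=100010 pc2: +4 =74
r35=100011 pc3: +8 =82
r36=100100 pc2: +4 =86
r37=100101 pc3: +8 =94
r38=100110 pc3: +8 =102
r39=100111 pc4: +16 =118
r40=101000 pc2: +4 =122
r41=101001 pc3: +8 =130
r42=101010 pc3: +8 =138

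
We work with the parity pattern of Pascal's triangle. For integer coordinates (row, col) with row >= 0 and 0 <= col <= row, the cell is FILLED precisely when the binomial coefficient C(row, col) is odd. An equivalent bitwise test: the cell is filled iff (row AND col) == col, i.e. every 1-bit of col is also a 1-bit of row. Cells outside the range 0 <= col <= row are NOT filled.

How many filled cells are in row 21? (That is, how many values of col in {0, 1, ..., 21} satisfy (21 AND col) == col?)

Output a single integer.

21 in binary = 10101
popcount(21) = number of 1-bits in 10101 = 3
A col c satisfies (21 AND c) == c iff every set bit of c is also set in 21; each of the 3 set bits of 21 can independently be on or off in c.
count = 2^3 = 8

Answer: 8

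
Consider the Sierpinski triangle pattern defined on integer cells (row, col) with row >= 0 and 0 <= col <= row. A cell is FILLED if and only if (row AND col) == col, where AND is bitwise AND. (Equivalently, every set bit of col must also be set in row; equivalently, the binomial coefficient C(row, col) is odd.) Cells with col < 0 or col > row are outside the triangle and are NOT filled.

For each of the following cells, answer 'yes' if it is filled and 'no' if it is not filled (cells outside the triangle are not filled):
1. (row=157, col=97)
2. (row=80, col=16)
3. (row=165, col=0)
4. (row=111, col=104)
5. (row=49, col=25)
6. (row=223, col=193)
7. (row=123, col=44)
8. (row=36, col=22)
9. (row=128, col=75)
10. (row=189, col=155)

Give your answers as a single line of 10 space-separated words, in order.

Answer: no yes yes yes no yes no no no no

Derivation:
(157,97): row=0b10011101, col=0b1100001, row AND col = 0b1 = 1; 1 != 97 -> empty
(80,16): row=0b1010000, col=0b10000, row AND col = 0b10000 = 16; 16 == 16 -> filled
(165,0): row=0b10100101, col=0b0, row AND col = 0b0 = 0; 0 == 0 -> filled
(111,104): row=0b1101111, col=0b1101000, row AND col = 0b1101000 = 104; 104 == 104 -> filled
(49,25): row=0b110001, col=0b11001, row AND col = 0b10001 = 17; 17 != 25 -> empty
(223,193): row=0b11011111, col=0b11000001, row AND col = 0b11000001 = 193; 193 == 193 -> filled
(123,44): row=0b1111011, col=0b101100, row AND col = 0b101000 = 40; 40 != 44 -> empty
(36,22): row=0b100100, col=0b10110, row AND col = 0b100 = 4; 4 != 22 -> empty
(128,75): row=0b10000000, col=0b1001011, row AND col = 0b0 = 0; 0 != 75 -> empty
(189,155): row=0b10111101, col=0b10011011, row AND col = 0b10011001 = 153; 153 != 155 -> empty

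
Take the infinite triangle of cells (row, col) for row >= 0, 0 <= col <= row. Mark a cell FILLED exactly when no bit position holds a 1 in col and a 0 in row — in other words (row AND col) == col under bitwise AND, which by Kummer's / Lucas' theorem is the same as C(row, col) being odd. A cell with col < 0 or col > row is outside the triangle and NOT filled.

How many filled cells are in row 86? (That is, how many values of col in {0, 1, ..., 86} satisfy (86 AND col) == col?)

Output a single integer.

Answer: 16

Derivation:
86 in binary = 1010110
popcount(86) = number of 1-bits in 1010110 = 4
A col c satisfies (86 AND c) == c iff every set bit of c is also set in 86; each of the 4 set bits of 86 can independently be on or off in c.
count = 2^4 = 16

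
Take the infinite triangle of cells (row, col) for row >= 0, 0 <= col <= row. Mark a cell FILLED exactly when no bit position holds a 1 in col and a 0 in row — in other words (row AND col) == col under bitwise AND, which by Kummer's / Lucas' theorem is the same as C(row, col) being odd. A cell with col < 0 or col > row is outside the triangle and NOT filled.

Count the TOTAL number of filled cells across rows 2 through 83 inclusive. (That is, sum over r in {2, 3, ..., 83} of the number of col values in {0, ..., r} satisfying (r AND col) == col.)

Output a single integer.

r2=10 pc1: +2 =2
r3=11 pc2: +4 =6
r4=100 pc1: +2 =8
r5=101 pc2: +4 =12
r6=110 pc2: +4 =16
r7=111 pc3: +8 =24
r8=1000 pc1: +2 =26
r9=1001 pc2: +4 =30
r10=1010 pc2: +4 =34
r11=1011 pc3: +8 =42
r12=1100 pc2: +4 =46
r13=1101 pc3: +8 =54
r14=1110 pc3: +8 =62
r15=1111 pc4: +16 =78
r16=10000 pc1: +2 =80
r17=10001 pc2: +4 =84
r18=10010 pc2: +4 =88
r19=10011 pc3: +8 =96
r20=10100 pc2: +4 =100
r21=10101 pc3: +8 =108
r22=10110 pc3: +8 =116
r23=10111 pc4: +16 =132
r24=11000 pc2: +4 =136
r25=11001 pc3: +8 =144
r26=11010 pc3: +8 =152
r27=11011 pc4: +16 =168
r28=11100 pc3: +8 =176
r29=11101 pc4: +16 =192
r30=11110 pc4: +16 =208
r31=11111 pc5: +32 =240
r32=100000 pc1: +2 =242
r33=100001 pc2: +4 =246
r34=100010 pc2: +4 =250
r35=100011 pc3: +8 =258
r36=100100 pc2: +4 =262
r37=100101 pc3: +8 =270
r38=100110 pc3: +8 =278
r39=100111 pc4: +16 =294
r40=101000 pc2: +4 =298
r41=101001 pc3: +8 =306
r42=101010 pc3: +8 =314
r43=101011 pc4: +16 =330
r44=101100 pc3: +8 =338
r45=101101 pc4: +16 =354
r46=101110 pc4: +16 =370
r47=101111 pc5: +32 =402
r48=110000 pc2: +4 =406
r49=110001 pc3: +8 =414
r50=110010 pc3: +8 =422
r51=110011 pc4: +16 =438
r52=110100 pc3: +8 =446
r53=110101 pc4: +16 =462
r54=110110 pc4: +16 =478
r55=110111 pc5: +32 =510
r56=111000 pc3: +8 =518
r57=111001 pc4: +16 =534
r58=111010 pc4: +16 =550
r59=111011 pc5: +32 =582
r60=111100 pc4: +16 =598
r61=111101 pc5: +32 =630
r62=111110 pc5: +32 =662
r63=111111 pc6: +64 =726
r64=1000000 pc1: +2 =728
r65=1000001 pc2: +4 =732
r66=1000010 pc2: +4 =736
r67=1000011 pc3: +8 =744
r68=1000100 pc2: +4 =748
r69=1000101 pc3: +8 =756
r70=1000110 pc3: +8 =764
r71=1000111 pc4: +16 =780
r72=1001000 pc2: +4 =784
r73=1001001 pc3: +8 =792
r74=1001010 pc3: +8 =800
r75=1001011 pc4: +16 =816
r76=1001100 pc3: +8 =824
r77=1001101 pc4: +16 =840
r78=1001110 pc4: +16 =856
r79=1001111 pc5: +32 =888
r80=1010000 pc2: +4 =892
r81=1010001 pc3: +8 =900
r82=1010010 pc3: +8 =908
r83=1010011 pc4: +16 =924

Answer: 924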